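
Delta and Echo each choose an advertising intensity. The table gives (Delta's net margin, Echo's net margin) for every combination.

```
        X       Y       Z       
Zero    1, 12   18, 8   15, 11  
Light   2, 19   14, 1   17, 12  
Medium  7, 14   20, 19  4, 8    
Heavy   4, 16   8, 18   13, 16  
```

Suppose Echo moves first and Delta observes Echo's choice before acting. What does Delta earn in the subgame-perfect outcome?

Work backward from Delta's decision.
- X → Delta plays Medium (best of 1, 2, 7, 4); Echo gets 14.
- Y → Delta plays Medium (best of 18, 14, 20, 8); Echo gets 19.
- Z → Delta plays Light (best of 15, 17, 4, 13); Echo gets 12.
Maximizing over 14, 19, 12, Echo chooses Y. Subgame-perfect outcome: (Medium, Y) with payoffs (20, 19).

20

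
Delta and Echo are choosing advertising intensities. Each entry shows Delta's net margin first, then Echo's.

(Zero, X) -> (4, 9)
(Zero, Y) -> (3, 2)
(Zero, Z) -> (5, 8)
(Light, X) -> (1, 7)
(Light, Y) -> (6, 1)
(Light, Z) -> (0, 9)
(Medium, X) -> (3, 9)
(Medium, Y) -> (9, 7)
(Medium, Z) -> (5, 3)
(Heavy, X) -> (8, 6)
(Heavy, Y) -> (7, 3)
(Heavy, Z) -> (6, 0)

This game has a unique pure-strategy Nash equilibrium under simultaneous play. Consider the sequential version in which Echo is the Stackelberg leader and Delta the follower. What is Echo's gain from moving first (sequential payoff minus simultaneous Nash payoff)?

1

Work backward from Delta's decision.
- X: BR = Heavy, leader payoff 6.
- Y: BR = Medium, leader payoff 7.
- Z: BR = Heavy, leader payoff 0.
Among 6, 7, 0, the best is 7 at Y. Subgame-perfect outcome: (Medium, Y) with payoffs (9, 7).
For the simultaneous game, intersect best replies.
Delta's best replies: X→Heavy; Y→Medium; Z→Heavy.
Echo's best replies: Zero→X; Light→Z; Medium→X; Heavy→X.
The unique mutual best reply is (Heavy, X), giving (8, 6).
Echo's commitment gain: 7 − 6 = 1.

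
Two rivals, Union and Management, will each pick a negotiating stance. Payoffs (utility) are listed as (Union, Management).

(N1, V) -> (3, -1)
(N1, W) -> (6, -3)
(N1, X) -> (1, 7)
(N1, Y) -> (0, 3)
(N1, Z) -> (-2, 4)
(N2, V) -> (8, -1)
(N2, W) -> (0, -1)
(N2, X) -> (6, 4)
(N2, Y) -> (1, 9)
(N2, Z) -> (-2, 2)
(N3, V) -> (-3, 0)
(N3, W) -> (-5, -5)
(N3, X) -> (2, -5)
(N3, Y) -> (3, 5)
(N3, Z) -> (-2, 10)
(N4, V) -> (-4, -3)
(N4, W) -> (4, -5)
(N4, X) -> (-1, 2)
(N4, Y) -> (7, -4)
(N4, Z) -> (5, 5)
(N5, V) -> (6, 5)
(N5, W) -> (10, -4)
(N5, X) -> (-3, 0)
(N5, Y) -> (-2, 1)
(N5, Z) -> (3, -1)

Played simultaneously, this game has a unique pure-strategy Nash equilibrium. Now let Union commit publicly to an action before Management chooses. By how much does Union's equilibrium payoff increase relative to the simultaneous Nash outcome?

1

Backward induction with Union moving first.
- N1: Management compares -1, -3, 7, 3, 4 and picks X; Union would get 1.
- N2: Management compares -1, -1, 4, 9, 2 and picks Y; Union would get 1.
- N3: Management compares 0, -5, -5, 5, 10 and picks Z; Union would get -2.
- N4: Management compares -3, -5, 2, -4, 5 and picks Z; Union would get 5.
- N5: Management compares 5, -4, 0, 1, -1 and picks V; Union would get 6.
Maximizing over 1, 1, -2, 5, 6, Union chooses N5. Subgame-perfect outcome: (N5, V) with payoffs (6, 5).
Under simultaneous play:
Union's best replies: V→N2; W→N5; X→N2; Y→N4; Z→N4.
Management's best replies: N1→X; N2→Y; N3→Z; N4→Z; N5→V.
Only (N4, Z) has each player best-responding; Nash payoffs (5, 5).
Union's commitment gain: 6 − 5 = 1.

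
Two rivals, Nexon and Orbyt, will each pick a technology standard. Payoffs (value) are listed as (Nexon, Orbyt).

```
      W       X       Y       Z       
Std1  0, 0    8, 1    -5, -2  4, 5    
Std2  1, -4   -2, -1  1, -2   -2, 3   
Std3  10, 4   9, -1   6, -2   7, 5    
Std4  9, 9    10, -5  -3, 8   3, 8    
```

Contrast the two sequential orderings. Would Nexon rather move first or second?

first

If Nexon leads: Orbyt's best replies are Std1→Z, Std2→Z, Std3→Z, Std4→W; Nexon's induced payoffs 4, -2, 7, 9; outcome (Std4, W), payoffs (9, 9).
If Orbyt leads: Nexon's best replies are W→Std3, X→Std4, Y→Std3, Z→Std3; Orbyt's induced payoffs 4, -5, -2, 5; outcome (Std3, Z), payoffs (7, 5).
Nexon gets 9 moving first and 7 moving second, so Nexon prefers to move first.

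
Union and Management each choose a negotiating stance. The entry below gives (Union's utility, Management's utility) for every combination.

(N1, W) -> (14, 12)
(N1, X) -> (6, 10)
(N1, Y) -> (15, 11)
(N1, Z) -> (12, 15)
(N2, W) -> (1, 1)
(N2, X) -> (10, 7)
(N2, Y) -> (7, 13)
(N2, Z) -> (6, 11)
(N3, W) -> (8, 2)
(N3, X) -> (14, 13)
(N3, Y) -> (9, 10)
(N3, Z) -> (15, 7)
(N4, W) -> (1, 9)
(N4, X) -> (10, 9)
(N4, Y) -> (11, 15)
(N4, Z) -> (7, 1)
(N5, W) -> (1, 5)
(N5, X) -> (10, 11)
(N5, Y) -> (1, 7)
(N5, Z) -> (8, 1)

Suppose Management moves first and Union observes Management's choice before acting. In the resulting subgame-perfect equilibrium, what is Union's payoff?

Backward induction with Management moving first.
- W → Union plays N1 (best of 14, 1, 8, 1, 1); Management gets 12.
- X → Union plays N3 (best of 6, 10, 14, 10, 10); Management gets 13.
- Y → Union plays N1 (best of 15, 7, 9, 11, 1); Management gets 11.
- Z → Union plays N3 (best of 12, 6, 15, 7, 8); Management gets 7.
Among 12, 13, 11, 7, the best is 13 at X. Subgame-perfect outcome: (N3, X) with payoffs (14, 13).

14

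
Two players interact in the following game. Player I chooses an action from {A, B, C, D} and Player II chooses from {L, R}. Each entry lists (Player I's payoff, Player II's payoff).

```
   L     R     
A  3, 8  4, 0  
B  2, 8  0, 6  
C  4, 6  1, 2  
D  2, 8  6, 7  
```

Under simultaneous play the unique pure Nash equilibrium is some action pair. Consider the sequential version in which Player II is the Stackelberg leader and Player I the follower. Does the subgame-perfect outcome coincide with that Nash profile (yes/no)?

Player I best-responds to each possible Player II move:
- L: BR = C, leader payoff 6.
- R: BR = D, leader payoff 7.
Player II's induced payoffs are 6, 7, so Player II commits to R. Subgame-perfect outcome: (D, R) with payoffs (6, 7).
Now find the simultaneous Nash equilibrium.
Player I's best replies: L→C; R→D.
Player II's best replies: A→L; B→L; C→L; D→L.
Only (C, L) has each player best-responding; Nash payoffs (4, 6).
Sequential outcome (D, R) differs from the Nash profile (C, L).

no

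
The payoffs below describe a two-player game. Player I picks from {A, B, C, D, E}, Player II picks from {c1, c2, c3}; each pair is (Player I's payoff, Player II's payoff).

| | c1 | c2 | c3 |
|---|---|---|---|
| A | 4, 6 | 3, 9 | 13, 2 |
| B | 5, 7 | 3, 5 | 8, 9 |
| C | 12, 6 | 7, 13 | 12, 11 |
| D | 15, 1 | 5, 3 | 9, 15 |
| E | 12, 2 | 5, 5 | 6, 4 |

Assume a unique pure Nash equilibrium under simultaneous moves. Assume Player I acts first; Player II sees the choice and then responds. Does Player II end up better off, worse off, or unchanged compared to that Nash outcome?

Work backward from Player II's decision.
- A: Player II compares 6, 9, 2 and picks c2; Player I would get 3.
- B: Player II compares 7, 5, 9 and picks c3; Player I would get 8.
- C: Player II compares 6, 13, 11 and picks c2; Player I would get 7.
- D: Player II compares 1, 3, 15 and picks c3; Player I would get 9.
- E: Player II compares 2, 5, 4 and picks c2; Player I would get 5.
Player I's induced payoffs are 3, 8, 7, 9, 5, so Player I commits to D. Subgame-perfect outcome: (D, c3) with payoffs (9, 15).
For the simultaneous game, intersect best replies.
Player I's best replies: c1→D; c2→C; c3→A.
Player II's best replies: A→c2; B→c3; C→c2; D→c3; E→c2.
The unique mutual best reply is (C, c2), giving (7, 13).
Player II earns 15 sequentially versus 13 at the Nash outcome: better off.

better off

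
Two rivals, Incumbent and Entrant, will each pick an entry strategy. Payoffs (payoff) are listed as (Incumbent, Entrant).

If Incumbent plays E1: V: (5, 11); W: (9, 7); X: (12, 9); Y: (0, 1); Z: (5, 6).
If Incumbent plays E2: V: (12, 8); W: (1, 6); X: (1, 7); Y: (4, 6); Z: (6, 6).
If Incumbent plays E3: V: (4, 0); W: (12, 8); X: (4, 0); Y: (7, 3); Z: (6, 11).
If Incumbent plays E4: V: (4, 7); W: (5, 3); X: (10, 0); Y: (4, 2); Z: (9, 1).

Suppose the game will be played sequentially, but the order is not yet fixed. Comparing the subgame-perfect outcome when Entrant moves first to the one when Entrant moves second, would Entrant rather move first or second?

first

If Incumbent leads: Entrant's best replies are E1→V, E2→V, E3→Z, E4→V; Incumbent's induced payoffs 5, 12, 6, 4; outcome (E2, V), payoffs (12, 8).
If Entrant leads: Incumbent's best replies are V→E2, W→E3, X→E1, Y→E3, Z→E4; Entrant's induced payoffs 8, 8, 9, 3, 1; outcome (E1, X), payoffs (12, 9).
Entrant gets 9 moving first and 8 moving second, so Entrant prefers to move first.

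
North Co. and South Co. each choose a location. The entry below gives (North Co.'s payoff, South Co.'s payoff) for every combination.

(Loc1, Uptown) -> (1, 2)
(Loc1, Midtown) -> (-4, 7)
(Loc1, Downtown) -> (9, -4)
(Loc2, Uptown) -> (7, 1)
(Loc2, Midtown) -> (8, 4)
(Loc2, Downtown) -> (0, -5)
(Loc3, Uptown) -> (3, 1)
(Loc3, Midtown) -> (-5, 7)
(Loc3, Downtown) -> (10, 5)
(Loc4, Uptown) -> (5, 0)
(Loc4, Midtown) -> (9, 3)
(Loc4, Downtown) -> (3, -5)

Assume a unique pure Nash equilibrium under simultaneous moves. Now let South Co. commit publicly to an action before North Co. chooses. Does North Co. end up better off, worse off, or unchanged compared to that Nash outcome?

better off

Backward induction with South Co. moving first.
- Uptown: BR = Loc2, leader payoff 1.
- Midtown: BR = Loc4, leader payoff 3.
- Downtown: BR = Loc3, leader payoff 5.
Among 1, 3, 5, the best is 5 at Downtown. Subgame-perfect outcome: (Loc3, Downtown) with payoffs (10, 5).
Under simultaneous play:
North Co.'s best replies: Uptown→Loc2; Midtown→Loc4; Downtown→Loc3.
South Co.'s best replies: Loc1→Midtown; Loc2→Midtown; Loc3→Midtown; Loc4→Midtown.
The unique mutual best reply is (Loc4, Midtown), giving (9, 3).
North Co. earns 10 sequentially versus 9 at the Nash outcome: better off.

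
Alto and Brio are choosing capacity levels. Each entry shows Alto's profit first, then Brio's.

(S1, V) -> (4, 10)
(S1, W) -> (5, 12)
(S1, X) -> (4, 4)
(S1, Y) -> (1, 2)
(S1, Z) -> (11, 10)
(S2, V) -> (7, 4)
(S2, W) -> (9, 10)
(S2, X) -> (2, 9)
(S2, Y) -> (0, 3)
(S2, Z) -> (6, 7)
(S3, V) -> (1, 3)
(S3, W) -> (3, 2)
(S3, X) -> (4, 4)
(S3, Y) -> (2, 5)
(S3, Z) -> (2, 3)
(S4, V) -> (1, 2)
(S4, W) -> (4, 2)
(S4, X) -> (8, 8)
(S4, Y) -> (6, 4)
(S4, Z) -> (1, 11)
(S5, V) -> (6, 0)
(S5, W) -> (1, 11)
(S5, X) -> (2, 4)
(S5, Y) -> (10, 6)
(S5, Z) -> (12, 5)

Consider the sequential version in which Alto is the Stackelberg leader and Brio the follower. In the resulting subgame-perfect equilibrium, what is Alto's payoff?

9

Brio best-responds to each possible Alto move:
- S1 → Brio plays W (best of 10, 12, 4, 2, 10); Alto gets 5.
- S2 → Brio plays W (best of 4, 10, 9, 3, 7); Alto gets 9.
- S3 → Brio plays Y (best of 3, 2, 4, 5, 3); Alto gets 2.
- S4 → Brio plays Z (best of 2, 2, 8, 4, 11); Alto gets 1.
- S5 → Brio plays W (best of 0, 11, 4, 6, 5); Alto gets 1.
Among 5, 9, 2, 1, 1, the best is 9 at S2. Subgame-perfect outcome: (S2, W) with payoffs (9, 10).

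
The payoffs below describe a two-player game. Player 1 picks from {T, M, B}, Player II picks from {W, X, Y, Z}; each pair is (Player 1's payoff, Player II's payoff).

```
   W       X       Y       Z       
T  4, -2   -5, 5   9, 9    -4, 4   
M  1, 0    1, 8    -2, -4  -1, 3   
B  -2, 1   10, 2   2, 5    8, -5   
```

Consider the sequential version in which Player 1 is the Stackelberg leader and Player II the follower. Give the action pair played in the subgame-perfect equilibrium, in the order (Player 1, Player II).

Player II best-responds to each possible Player 1 move:
- T: BR = Y, leader payoff 9.
- M: BR = X, leader payoff 1.
- B: BR = Y, leader payoff 2.
Player 1's induced payoffs are 9, 1, 2, so Player 1 commits to T. Subgame-perfect outcome: (T, Y) with payoffs (9, 9).

(T, Y)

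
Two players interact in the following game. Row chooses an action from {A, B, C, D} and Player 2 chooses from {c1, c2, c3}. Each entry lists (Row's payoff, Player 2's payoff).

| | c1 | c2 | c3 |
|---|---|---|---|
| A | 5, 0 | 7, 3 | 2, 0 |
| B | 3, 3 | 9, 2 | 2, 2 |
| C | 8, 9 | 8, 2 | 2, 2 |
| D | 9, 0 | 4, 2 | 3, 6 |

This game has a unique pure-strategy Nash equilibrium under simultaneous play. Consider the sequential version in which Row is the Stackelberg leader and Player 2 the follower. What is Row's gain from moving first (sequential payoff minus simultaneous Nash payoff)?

5

Backward induction with Row moving first.
- A → Player 2 plays c2 (best of 0, 3, 0); Row gets 7.
- B → Player 2 plays c1 (best of 3, 2, 2); Row gets 3.
- C → Player 2 plays c1 (best of 9, 2, 2); Row gets 8.
- D → Player 2 plays c3 (best of 0, 2, 6); Row gets 3.
Maximizing over 7, 3, 8, 3, Row chooses C. Subgame-perfect outcome: (C, c1) with payoffs (8, 9).
Under simultaneous play:
Row's best replies: c1→D; c2→B; c3→D.
Player 2's best replies: A→c2; B→c1; C→c1; D→c3.
The unique mutual best reply is (D, c3), giving (3, 6).
Row's commitment gain: 8 − 3 = 5.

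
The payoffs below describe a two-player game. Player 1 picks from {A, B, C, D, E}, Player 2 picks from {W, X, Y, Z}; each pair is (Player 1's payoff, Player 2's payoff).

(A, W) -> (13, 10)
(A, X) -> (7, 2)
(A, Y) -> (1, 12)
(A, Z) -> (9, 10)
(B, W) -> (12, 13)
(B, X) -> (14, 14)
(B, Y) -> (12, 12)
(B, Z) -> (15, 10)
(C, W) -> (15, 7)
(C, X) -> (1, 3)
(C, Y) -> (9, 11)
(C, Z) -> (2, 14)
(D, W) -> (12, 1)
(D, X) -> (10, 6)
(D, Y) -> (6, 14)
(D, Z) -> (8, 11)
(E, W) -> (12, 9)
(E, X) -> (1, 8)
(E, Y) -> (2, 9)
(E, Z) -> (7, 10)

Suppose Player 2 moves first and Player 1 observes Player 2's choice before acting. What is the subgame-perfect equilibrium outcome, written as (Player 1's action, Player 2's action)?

Player 1 best-responds to each possible Player 2 move:
- W → Player 1 plays C (best of 13, 12, 15, 12, 12); Player 2 gets 7.
- X → Player 1 plays B (best of 7, 14, 1, 10, 1); Player 2 gets 14.
- Y → Player 1 plays B (best of 1, 12, 9, 6, 2); Player 2 gets 12.
- Z → Player 1 plays B (best of 9, 15, 2, 8, 7); Player 2 gets 10.
Maximizing over 7, 14, 12, 10, Player 2 chooses X. Subgame-perfect outcome: (B, X) with payoffs (14, 14).

(B, X)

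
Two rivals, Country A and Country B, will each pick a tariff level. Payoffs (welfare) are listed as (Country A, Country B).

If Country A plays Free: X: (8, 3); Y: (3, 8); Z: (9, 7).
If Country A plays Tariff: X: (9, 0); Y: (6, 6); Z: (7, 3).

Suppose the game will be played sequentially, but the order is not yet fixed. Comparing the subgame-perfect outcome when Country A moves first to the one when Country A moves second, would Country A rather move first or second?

second

If Country A leads: Country B's best replies are Free→Y, Tariff→Y; Country A's induced payoffs 3, 6; outcome (Tariff, Y), payoffs (6, 6).
If Country B leads: Country A's best replies are X→Tariff, Y→Tariff, Z→Free; Country B's induced payoffs 0, 6, 7; outcome (Free, Z), payoffs (9, 7).
Country A gets 6 moving first and 9 moving second, so Country A prefers to move second.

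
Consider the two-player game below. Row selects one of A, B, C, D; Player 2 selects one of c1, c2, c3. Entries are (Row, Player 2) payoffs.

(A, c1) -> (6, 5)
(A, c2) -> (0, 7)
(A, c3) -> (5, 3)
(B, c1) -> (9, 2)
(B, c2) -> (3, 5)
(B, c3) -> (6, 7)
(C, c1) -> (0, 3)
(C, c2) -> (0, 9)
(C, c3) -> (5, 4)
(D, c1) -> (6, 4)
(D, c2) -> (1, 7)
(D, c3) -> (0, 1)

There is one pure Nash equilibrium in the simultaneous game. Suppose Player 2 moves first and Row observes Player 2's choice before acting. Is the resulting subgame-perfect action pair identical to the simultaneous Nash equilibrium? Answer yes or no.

Solve by backward induction (Player 2 leads).
- c1: Row compares 6, 9, 0, 6 and picks B; Player 2 would get 2.
- c2: Row compares 0, 3, 0, 1 and picks B; Player 2 would get 5.
- c3: Row compares 5, 6, 5, 0 and picks B; Player 2 would get 7.
Player 2's induced payoffs are 2, 5, 7, so Player 2 commits to c3. Subgame-perfect outcome: (B, c3) with payoffs (6, 7).
For the simultaneous game, intersect best replies.
Row's best replies: c1→B; c2→B; c3→B.
Player 2's best replies: A→c2; B→c3; C→c2; D→c2.
The unique mutual best reply is (B, c3), giving (6, 7).
Sequential outcome (B, c3) coincides with the Nash profile (B, c3).

yes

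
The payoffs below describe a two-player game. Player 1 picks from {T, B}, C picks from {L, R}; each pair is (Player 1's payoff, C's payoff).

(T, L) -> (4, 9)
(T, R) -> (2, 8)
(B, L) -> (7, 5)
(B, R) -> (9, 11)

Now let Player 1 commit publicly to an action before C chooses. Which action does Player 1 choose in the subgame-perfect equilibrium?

B

Work backward from C's decision.
- T → C plays L (best of 9, 8); Player 1 gets 4.
- B → C plays R (best of 5, 11); Player 1 gets 9.
Among 4, 9, the best is 9 at B. Subgame-perfect outcome: (B, R) with payoffs (9, 11).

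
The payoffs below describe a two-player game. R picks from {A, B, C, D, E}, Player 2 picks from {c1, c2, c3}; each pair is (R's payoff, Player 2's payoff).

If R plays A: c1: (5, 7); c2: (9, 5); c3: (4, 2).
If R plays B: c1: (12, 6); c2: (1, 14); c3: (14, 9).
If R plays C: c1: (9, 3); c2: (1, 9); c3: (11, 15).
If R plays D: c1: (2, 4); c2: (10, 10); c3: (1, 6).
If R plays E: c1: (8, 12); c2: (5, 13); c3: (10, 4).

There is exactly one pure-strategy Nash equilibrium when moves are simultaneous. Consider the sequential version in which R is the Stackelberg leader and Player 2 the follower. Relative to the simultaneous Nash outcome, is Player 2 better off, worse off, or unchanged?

Solve by backward induction (R leads).
- A: Player 2 compares 7, 5, 2 and picks c1; R would get 5.
- B: Player 2 compares 6, 14, 9 and picks c2; R would get 1.
- C: Player 2 compares 3, 9, 15 and picks c3; R would get 11.
- D: Player 2 compares 4, 10, 6 and picks c2; R would get 10.
- E: Player 2 compares 12, 13, 4 and picks c2; R would get 5.
Maximizing over 5, 1, 11, 10, 5, R chooses C. Subgame-perfect outcome: (C, c3) with payoffs (11, 15).
For the simultaneous game, intersect best replies.
R's best replies: c1→B; c2→D; c3→B.
Player 2's best replies: A→c1; B→c2; C→c3; D→c2; E→c2.
The unique mutual best reply is (D, c2), giving (10, 10).
Player 2 earns 15 sequentially versus 10 at the Nash outcome: better off.

better off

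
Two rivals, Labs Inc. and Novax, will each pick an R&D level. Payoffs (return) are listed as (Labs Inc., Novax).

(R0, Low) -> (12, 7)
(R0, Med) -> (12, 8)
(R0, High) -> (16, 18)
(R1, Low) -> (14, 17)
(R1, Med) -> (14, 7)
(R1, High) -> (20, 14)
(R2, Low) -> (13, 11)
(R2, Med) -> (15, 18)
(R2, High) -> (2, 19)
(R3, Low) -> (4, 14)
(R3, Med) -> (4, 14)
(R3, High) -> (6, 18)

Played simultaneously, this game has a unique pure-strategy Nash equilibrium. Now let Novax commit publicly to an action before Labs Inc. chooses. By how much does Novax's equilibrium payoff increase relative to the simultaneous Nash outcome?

Backward induction with Novax moving first.
- Low: BR = R1, leader payoff 17.
- Med: BR = R2, leader payoff 18.
- High: BR = R1, leader payoff 14.
Among 17, 18, 14, the best is 18 at Med. Subgame-perfect outcome: (R2, Med) with payoffs (15, 18).
Now find the simultaneous Nash equilibrium.
Labs Inc.'s best replies: Low→R1; Med→R2; High→R1.
Novax's best replies: R0→High; R1→Low; R2→High; R3→High.
Only (R1, Low) has each player best-responding; Nash payoffs (14, 17).
Novax's commitment gain: 18 − 17 = 1.

1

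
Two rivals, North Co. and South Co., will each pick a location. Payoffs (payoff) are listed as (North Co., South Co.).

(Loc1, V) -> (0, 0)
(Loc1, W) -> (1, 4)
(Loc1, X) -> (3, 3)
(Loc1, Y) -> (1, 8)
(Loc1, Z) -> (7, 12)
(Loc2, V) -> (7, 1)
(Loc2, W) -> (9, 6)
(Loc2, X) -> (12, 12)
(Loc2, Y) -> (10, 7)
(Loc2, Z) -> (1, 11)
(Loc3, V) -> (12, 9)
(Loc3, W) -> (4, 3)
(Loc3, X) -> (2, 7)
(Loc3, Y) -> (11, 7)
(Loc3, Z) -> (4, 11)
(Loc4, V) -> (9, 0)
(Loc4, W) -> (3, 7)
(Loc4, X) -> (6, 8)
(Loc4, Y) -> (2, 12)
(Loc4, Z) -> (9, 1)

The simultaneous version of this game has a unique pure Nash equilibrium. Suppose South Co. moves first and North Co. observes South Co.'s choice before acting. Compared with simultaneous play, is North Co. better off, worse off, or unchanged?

Solve by backward induction (South Co. leads).
- V: BR = Loc3, leader payoff 9.
- W: BR = Loc2, leader payoff 6.
- X: BR = Loc2, leader payoff 12.
- Y: BR = Loc3, leader payoff 7.
- Z: BR = Loc4, leader payoff 1.
Maximizing over 9, 6, 12, 7, 1, South Co. chooses X. Subgame-perfect outcome: (Loc2, X) with payoffs (12, 12).
For the simultaneous game, intersect best replies.
North Co.'s best replies: V→Loc3; W→Loc2; X→Loc2; Y→Loc3; Z→Loc4.
South Co.'s best replies: Loc1→Z; Loc2→X; Loc3→Z; Loc4→Y.
The unique mutual best reply is (Loc2, X), giving (12, 12).
North Co. earns 12 sequentially versus 12 at the Nash outcome: unchanged.

unchanged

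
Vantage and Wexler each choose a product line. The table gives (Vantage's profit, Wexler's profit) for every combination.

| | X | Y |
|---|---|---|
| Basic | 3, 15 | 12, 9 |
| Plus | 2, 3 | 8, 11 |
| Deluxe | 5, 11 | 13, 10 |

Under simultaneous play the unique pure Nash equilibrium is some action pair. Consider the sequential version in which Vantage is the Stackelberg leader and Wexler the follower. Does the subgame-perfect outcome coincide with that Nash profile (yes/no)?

no

Solve by backward induction (Vantage leads).
- Basic: Wexler compares 15, 9 and picks X; Vantage would get 3.
- Plus: Wexler compares 3, 11 and picks Y; Vantage would get 8.
- Deluxe: Wexler compares 11, 10 and picks X; Vantage would get 5.
Vantage's induced payoffs are 3, 8, 5, so Vantage commits to Plus. Subgame-perfect outcome: (Plus, Y) with payoffs (8, 11).
Under simultaneous play:
Vantage's best replies: X→Deluxe; Y→Deluxe.
Wexler's best replies: Basic→X; Plus→Y; Deluxe→X.
Only (Deluxe, X) has each player best-responding; Nash payoffs (5, 11).
Sequential outcome (Plus, Y) differs from the Nash profile (Deluxe, X).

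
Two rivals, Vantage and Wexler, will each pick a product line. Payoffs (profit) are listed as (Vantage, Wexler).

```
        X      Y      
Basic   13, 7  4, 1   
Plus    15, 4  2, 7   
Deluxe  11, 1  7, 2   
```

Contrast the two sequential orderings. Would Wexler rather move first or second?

If Vantage leads: Wexler's best replies are Basic→X, Plus→Y, Deluxe→Y; Vantage's induced payoffs 13, 2, 7; outcome (Basic, X), payoffs (13, 7).
If Wexler leads: Vantage's best replies are X→Plus, Y→Deluxe; Wexler's induced payoffs 4, 2; outcome (Plus, X), payoffs (15, 4).
Wexler gets 4 moving first and 7 moving second, so Wexler prefers to move second.

second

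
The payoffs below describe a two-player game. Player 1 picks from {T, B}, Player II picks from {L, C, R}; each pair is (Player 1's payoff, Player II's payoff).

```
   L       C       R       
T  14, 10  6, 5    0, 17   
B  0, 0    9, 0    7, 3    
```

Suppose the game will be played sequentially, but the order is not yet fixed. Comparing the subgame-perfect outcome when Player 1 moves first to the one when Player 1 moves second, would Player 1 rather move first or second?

second

If Player 1 leads: Player II's best replies are T→R, B→R; Player 1's induced payoffs 0, 7; outcome (B, R), payoffs (7, 3).
If Player II leads: Player 1's best replies are L→T, C→B, R→B; Player II's induced payoffs 10, 0, 3; outcome (T, L), payoffs (14, 10).
Player 1 gets 7 moving first and 14 moving second, so Player 1 prefers to move second.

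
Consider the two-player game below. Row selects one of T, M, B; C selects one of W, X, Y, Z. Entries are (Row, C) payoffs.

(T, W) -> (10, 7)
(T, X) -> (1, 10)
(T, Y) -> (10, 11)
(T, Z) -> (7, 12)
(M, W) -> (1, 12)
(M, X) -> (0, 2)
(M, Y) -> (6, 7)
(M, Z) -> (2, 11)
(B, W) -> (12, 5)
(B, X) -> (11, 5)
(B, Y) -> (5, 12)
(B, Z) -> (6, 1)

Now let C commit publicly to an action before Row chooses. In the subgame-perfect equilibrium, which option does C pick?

Z

Backward induction with C moving first.
- W: BR = B, leader payoff 5.
- X: BR = B, leader payoff 5.
- Y: BR = T, leader payoff 11.
- Z: BR = T, leader payoff 12.
C's induced payoffs are 5, 5, 11, 12, so C commits to Z. Subgame-perfect outcome: (T, Z) with payoffs (7, 12).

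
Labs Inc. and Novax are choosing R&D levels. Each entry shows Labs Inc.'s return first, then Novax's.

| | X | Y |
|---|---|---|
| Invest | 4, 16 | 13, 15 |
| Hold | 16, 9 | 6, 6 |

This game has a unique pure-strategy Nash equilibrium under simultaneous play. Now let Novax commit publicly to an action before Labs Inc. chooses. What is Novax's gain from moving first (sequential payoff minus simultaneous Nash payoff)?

6

Labs Inc. best-responds to each possible Novax move:
- X → Labs Inc. plays Hold (best of 4, 16); Novax gets 9.
- Y → Labs Inc. plays Invest (best of 13, 6); Novax gets 15.
Novax's induced payoffs are 9, 15, so Novax commits to Y. Subgame-perfect outcome: (Invest, Y) with payoffs (13, 15).
For the simultaneous game, intersect best replies.
Labs Inc.'s best replies: X→Hold; Y→Invest.
Novax's best replies: Invest→X; Hold→X.
Only (Hold, X) has each player best-responding; Nash payoffs (16, 9).
Novax's commitment gain: 15 − 9 = 6.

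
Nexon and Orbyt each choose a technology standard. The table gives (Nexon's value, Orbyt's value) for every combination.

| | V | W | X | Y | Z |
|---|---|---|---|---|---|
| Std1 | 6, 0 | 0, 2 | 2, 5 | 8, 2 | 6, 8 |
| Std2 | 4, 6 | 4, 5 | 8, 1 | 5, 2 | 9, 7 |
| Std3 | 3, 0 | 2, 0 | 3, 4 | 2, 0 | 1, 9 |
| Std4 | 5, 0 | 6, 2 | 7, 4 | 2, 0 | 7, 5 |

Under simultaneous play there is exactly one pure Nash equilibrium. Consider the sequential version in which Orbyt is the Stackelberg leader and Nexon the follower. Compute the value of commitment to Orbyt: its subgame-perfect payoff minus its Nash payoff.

Backward induction with Orbyt moving first.
- V → Nexon plays Std1 (best of 6, 4, 3, 5); Orbyt gets 0.
- W → Nexon plays Std4 (best of 0, 4, 2, 6); Orbyt gets 2.
- X → Nexon plays Std2 (best of 2, 8, 3, 7); Orbyt gets 1.
- Y → Nexon plays Std1 (best of 8, 5, 2, 2); Orbyt gets 2.
- Z → Nexon plays Std2 (best of 6, 9, 1, 7); Orbyt gets 7.
Orbyt's induced payoffs are 0, 2, 1, 2, 7, so Orbyt commits to Z. Subgame-perfect outcome: (Std2, Z) with payoffs (9, 7).
For the simultaneous game, intersect best replies.
Nexon's best replies: V→Std1; W→Std4; X→Std2; Y→Std1; Z→Std2.
Orbyt's best replies: Std1→Z; Std2→Z; Std3→Z; Std4→Z.
The unique mutual best reply is (Std2, Z), giving (9, 7).
Orbyt's commitment gain: 7 − 7 = 0.

0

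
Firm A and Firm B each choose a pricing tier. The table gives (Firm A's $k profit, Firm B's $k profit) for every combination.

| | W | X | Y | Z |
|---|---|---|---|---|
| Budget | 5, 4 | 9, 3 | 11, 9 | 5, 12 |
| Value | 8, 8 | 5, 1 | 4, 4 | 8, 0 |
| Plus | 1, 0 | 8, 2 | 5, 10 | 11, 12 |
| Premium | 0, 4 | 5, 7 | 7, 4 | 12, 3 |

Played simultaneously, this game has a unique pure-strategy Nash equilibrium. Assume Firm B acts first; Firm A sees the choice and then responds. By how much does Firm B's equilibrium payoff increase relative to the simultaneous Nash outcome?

1

Work backward from Firm A's decision.
- W → Firm A plays Value (best of 5, 8, 1, 0); Firm B gets 8.
- X → Firm A plays Budget (best of 9, 5, 8, 5); Firm B gets 3.
- Y → Firm A plays Budget (best of 11, 4, 5, 7); Firm B gets 9.
- Z → Firm A plays Premium (best of 5, 8, 11, 12); Firm B gets 3.
Maximizing over 8, 3, 9, 3, Firm B chooses Y. Subgame-perfect outcome: (Budget, Y) with payoffs (11, 9).
Now find the simultaneous Nash equilibrium.
Firm A's best replies: W→Value; X→Budget; Y→Budget; Z→Premium.
Firm B's best replies: Budget→Z; Value→W; Plus→Z; Premium→X.
The unique mutual best reply is (Value, W), giving (8, 8).
Firm B's commitment gain: 9 − 8 = 1.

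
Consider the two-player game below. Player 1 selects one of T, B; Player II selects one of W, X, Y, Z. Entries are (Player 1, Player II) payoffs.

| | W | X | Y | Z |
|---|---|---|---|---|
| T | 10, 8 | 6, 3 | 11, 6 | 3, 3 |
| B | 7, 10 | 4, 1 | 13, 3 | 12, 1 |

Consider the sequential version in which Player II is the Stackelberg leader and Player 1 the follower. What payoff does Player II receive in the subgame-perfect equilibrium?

Solve by backward induction (Player II leads).
- W: BR = T, leader payoff 8.
- X: BR = T, leader payoff 3.
- Y: BR = B, leader payoff 3.
- Z: BR = B, leader payoff 1.
Player II's induced payoffs are 8, 3, 3, 1, so Player II commits to W. Subgame-perfect outcome: (T, W) with payoffs (10, 8).

8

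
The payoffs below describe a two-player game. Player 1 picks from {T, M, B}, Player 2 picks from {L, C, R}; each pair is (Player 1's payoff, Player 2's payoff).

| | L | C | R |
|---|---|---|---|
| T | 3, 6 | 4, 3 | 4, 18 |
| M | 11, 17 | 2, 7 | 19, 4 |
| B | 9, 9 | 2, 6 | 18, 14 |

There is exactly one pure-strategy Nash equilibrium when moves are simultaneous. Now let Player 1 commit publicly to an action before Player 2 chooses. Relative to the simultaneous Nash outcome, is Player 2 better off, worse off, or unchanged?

worse off

Work backward from Player 2's decision.
- T → Player 2 plays R (best of 6, 3, 18); Player 1 gets 4.
- M → Player 2 plays L (best of 17, 7, 4); Player 1 gets 11.
- B → Player 2 plays R (best of 9, 6, 14); Player 1 gets 18.
Among 4, 11, 18, the best is 18 at B. Subgame-perfect outcome: (B, R) with payoffs (18, 14).
For the simultaneous game, intersect best replies.
Player 1's best replies: L→M; C→T; R→M.
Player 2's best replies: T→R; M→L; B→R.
Only (M, L) has each player best-responding; Nash payoffs (11, 17).
Player 2 earns 14 sequentially versus 17 at the Nash outcome: worse off.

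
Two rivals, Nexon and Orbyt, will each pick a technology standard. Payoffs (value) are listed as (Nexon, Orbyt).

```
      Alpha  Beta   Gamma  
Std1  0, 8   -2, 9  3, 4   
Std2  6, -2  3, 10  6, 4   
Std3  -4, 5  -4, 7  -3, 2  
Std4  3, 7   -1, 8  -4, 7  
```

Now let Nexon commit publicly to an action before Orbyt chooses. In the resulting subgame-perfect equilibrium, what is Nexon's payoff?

Orbyt best-responds to each possible Nexon move:
- Std1: BR = Beta, leader payoff -2.
- Std2: BR = Beta, leader payoff 3.
- Std3: BR = Beta, leader payoff -4.
- Std4: BR = Beta, leader payoff -1.
Among -2, 3, -4, -1, the best is 3 at Std2. Subgame-perfect outcome: (Std2, Beta) with payoffs (3, 10).

3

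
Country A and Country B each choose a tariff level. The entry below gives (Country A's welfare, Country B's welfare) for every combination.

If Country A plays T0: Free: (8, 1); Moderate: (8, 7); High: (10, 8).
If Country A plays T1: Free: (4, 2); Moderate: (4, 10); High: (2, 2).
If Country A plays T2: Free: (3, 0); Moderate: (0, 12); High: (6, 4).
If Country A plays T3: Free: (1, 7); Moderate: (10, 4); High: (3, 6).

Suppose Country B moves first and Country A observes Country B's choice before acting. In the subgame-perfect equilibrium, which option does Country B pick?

High

Solve by backward induction (Country B leads).
- Free: BR = T0, leader payoff 1.
- Moderate: BR = T3, leader payoff 4.
- High: BR = T0, leader payoff 8.
Among 1, 4, 8, the best is 8 at High. Subgame-perfect outcome: (T0, High) with payoffs (10, 8).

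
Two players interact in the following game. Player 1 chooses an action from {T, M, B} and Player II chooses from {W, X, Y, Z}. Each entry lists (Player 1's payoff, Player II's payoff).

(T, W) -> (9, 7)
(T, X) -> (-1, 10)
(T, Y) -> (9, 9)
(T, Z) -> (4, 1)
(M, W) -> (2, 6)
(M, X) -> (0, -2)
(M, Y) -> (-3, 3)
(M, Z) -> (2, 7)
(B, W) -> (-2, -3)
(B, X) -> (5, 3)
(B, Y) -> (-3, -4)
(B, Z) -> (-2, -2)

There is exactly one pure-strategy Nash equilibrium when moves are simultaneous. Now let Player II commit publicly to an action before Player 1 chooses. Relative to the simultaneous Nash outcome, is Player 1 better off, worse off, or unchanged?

better off

Backward induction with Player II moving first.
- W → Player 1 plays T (best of 9, 2, -2); Player II gets 7.
- X → Player 1 plays B (best of -1, 0, 5); Player II gets 3.
- Y → Player 1 plays T (best of 9, -3, -3); Player II gets 9.
- Z → Player 1 plays T (best of 4, 2, -2); Player II gets 1.
Among 7, 3, 9, 1, the best is 9 at Y. Subgame-perfect outcome: (T, Y) with payoffs (9, 9).
Under simultaneous play:
Player 1's best replies: W→T; X→B; Y→T; Z→T.
Player II's best replies: T→X; M→Z; B→X.
The unique mutual best reply is (B, X), giving (5, 3).
Player 1 earns 9 sequentially versus 5 at the Nash outcome: better off.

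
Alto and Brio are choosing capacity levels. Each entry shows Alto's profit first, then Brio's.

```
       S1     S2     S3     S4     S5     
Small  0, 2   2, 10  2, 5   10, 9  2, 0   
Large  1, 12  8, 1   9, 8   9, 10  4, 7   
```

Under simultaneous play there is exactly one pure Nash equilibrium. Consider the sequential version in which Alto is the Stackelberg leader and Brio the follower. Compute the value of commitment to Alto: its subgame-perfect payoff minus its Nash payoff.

1

Work backward from Brio's decision.
- Small: BR = S2, leader payoff 2.
- Large: BR = S1, leader payoff 1.
Among 2, 1, the best is 2 at Small. Subgame-perfect outcome: (Small, S2) with payoffs (2, 10).
Now find the simultaneous Nash equilibrium.
Alto's best replies: S1→Large; S2→Large; S3→Large; S4→Small; S5→Large.
Brio's best replies: Small→S2; Large→S1.
The unique mutual best reply is (Large, S1), giving (1, 12).
Alto's commitment gain: 2 − 1 = 1.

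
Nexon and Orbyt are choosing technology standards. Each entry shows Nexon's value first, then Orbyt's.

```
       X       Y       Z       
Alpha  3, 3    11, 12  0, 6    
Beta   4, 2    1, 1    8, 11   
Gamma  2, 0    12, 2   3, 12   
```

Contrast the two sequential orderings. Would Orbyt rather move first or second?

If Nexon leads: Orbyt's best replies are Alpha→Y, Beta→Z, Gamma→Z; Nexon's induced payoffs 11, 8, 3; outcome (Alpha, Y), payoffs (11, 12).
If Orbyt leads: Nexon's best replies are X→Beta, Y→Gamma, Z→Beta; Orbyt's induced payoffs 2, 2, 11; outcome (Beta, Z), payoffs (8, 11).
Orbyt gets 11 moving first and 12 moving second, so Orbyt prefers to move second.

second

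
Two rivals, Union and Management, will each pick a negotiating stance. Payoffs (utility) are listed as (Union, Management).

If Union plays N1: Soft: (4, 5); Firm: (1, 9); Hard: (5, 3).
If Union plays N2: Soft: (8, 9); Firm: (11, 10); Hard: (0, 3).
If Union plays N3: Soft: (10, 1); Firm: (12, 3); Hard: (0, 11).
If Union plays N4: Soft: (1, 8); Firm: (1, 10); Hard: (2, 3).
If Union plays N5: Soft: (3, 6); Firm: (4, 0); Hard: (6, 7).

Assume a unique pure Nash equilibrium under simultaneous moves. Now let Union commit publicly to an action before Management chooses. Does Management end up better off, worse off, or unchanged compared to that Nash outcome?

Backward induction with Union moving first.
- N1: BR = Firm, leader payoff 1.
- N2: BR = Firm, leader payoff 11.
- N3: BR = Hard, leader payoff 0.
- N4: BR = Firm, leader payoff 1.
- N5: BR = Hard, leader payoff 6.
Among 1, 11, 0, 1, 6, the best is 11 at N2. Subgame-perfect outcome: (N2, Firm) with payoffs (11, 10).
For the simultaneous game, intersect best replies.
Union's best replies: Soft→N3; Firm→N3; Hard→N5.
Management's best replies: N1→Firm; N2→Firm; N3→Hard; N4→Firm; N5→Hard.
Only (N5, Hard) has each player best-responding; Nash payoffs (6, 7).
Management earns 10 sequentially versus 7 at the Nash outcome: better off.

better off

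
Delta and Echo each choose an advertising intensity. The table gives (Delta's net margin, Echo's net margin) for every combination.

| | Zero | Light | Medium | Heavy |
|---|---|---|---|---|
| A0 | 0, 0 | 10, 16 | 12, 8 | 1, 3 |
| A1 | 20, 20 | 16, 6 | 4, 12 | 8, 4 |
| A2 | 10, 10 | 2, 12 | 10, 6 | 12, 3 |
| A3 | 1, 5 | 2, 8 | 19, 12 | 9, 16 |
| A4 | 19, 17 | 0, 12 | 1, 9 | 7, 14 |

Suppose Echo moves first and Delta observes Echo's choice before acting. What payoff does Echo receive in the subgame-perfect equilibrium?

20

Work backward from Delta's decision.
- Zero: Delta compares 0, 20, 10, 1, 19 and picks A1; Echo would get 20.
- Light: Delta compares 10, 16, 2, 2, 0 and picks A1; Echo would get 6.
- Medium: Delta compares 12, 4, 10, 19, 1 and picks A3; Echo would get 12.
- Heavy: Delta compares 1, 8, 12, 9, 7 and picks A2; Echo would get 3.
Echo's induced payoffs are 20, 6, 12, 3, so Echo commits to Zero. Subgame-perfect outcome: (A1, Zero) with payoffs (20, 20).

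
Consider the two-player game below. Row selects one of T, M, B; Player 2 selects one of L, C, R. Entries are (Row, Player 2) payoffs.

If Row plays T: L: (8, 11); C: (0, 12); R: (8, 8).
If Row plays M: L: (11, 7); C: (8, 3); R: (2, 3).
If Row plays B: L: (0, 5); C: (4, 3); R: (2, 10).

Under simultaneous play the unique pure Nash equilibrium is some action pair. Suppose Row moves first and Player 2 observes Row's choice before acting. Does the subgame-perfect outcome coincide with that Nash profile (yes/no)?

Work backward from Player 2's decision.
- T → Player 2 plays C (best of 11, 12, 8); Row gets 0.
- M → Player 2 plays L (best of 7, 3, 3); Row gets 11.
- B → Player 2 plays R (best of 5, 3, 10); Row gets 2.
Among 0, 11, 2, the best is 11 at M. Subgame-perfect outcome: (M, L) with payoffs (11, 7).
For the simultaneous game, intersect best replies.
Row's best replies: L→M; C→M; R→T.
Player 2's best replies: T→C; M→L; B→R.
The unique mutual best reply is (M, L), giving (11, 7).
Sequential outcome (M, L) coincides with the Nash profile (M, L).

yes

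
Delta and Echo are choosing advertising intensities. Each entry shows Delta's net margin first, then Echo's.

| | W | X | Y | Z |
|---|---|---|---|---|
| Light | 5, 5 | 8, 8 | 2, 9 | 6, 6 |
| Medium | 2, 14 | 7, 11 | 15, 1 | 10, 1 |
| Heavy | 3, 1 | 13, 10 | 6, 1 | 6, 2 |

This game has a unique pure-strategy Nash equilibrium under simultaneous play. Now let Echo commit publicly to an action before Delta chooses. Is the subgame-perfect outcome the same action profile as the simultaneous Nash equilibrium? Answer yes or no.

yes

Delta best-responds to each possible Echo move:
- W → Delta plays Light (best of 5, 2, 3); Echo gets 5.
- X → Delta plays Heavy (best of 8, 7, 13); Echo gets 10.
- Y → Delta plays Medium (best of 2, 15, 6); Echo gets 1.
- Z → Delta plays Medium (best of 6, 10, 6); Echo gets 1.
Maximizing over 5, 10, 1, 1, Echo chooses X. Subgame-perfect outcome: (Heavy, X) with payoffs (13, 10).
Under simultaneous play:
Delta's best replies: W→Light; X→Heavy; Y→Medium; Z→Medium.
Echo's best replies: Light→Y; Medium→W; Heavy→X.
Only (Heavy, X) has each player best-responding; Nash payoffs (13, 10).
Sequential outcome (Heavy, X) coincides with the Nash profile (Heavy, X).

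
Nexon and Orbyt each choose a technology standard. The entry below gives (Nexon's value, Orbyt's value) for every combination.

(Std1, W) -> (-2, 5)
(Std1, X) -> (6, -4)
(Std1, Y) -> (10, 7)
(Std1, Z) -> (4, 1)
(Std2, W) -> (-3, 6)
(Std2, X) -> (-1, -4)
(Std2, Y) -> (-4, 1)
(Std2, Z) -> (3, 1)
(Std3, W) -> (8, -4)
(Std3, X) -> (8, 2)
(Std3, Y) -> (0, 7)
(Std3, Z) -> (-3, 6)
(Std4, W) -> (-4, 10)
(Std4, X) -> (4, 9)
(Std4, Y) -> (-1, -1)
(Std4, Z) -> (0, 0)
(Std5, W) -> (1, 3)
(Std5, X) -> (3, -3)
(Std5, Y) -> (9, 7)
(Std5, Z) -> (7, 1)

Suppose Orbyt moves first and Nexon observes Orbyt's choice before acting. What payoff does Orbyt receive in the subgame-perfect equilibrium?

7

Nexon best-responds to each possible Orbyt move:
- W: Nexon compares -2, -3, 8, -4, 1 and picks Std3; Orbyt would get -4.
- X: Nexon compares 6, -1, 8, 4, 3 and picks Std3; Orbyt would get 2.
- Y: Nexon compares 10, -4, 0, -1, 9 and picks Std1; Orbyt would get 7.
- Z: Nexon compares 4, 3, -3, 0, 7 and picks Std5; Orbyt would get 1.
Maximizing over -4, 2, 7, 1, Orbyt chooses Y. Subgame-perfect outcome: (Std1, Y) with payoffs (10, 7).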